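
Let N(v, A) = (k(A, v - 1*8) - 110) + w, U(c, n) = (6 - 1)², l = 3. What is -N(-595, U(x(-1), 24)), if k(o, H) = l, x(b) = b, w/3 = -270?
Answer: 917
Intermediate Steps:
w = -810 (w = 3*(-270) = -810)
U(c, n) = 25 (U(c, n) = 5² = 25)
k(o, H) = 3
N(v, A) = -917 (N(v, A) = (3 - 110) - 810 = -107 - 810 = -917)
-N(-595, U(x(-1), 24)) = -1*(-917) = 917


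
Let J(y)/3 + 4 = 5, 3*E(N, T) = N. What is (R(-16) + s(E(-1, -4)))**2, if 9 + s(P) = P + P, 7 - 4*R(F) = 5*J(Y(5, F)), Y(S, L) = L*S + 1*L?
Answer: 1225/9 ≈ 136.11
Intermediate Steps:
Y(S, L) = L + L*S (Y(S, L) = L*S + L = L + L*S)
E(N, T) = N/3
J(y) = 3 (J(y) = -12 + 3*5 = -12 + 15 = 3)
R(F) = -2 (R(F) = 7/4 - 5*3/4 = 7/4 - 1/4*15 = 7/4 - 15/4 = -2)
s(P) = -9 + 2*P (s(P) = -9 + (P + P) = -9 + 2*P)
(R(-16) + s(E(-1, -4)))**2 = (-2 + (-9 + 2*((1/3)*(-1))))**2 = (-2 + (-9 + 2*(-1/3)))**2 = (-2 + (-9 - 2/3))**2 = (-2 - 29/3)**2 = (-35/3)**2 = 1225/9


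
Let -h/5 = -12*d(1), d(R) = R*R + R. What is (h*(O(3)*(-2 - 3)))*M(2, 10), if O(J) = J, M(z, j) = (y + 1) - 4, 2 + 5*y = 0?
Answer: 6120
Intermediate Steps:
y = -2/5 (y = -2/5 + (1/5)*0 = -2/5 + 0 = -2/5 ≈ -0.40000)
M(z, j) = -17/5 (M(z, j) = (-2/5 + 1) - 4 = 3/5 - 4 = -17/5)
d(R) = R + R**2 (d(R) = R**2 + R = R + R**2)
h = 120 (h = -(-60)*1*(1 + 1) = -(-60)*1*2 = -(-60)*2 = -5*(-24) = 120)
(h*(O(3)*(-2 - 3)))*M(2, 10) = (120*(3*(-2 - 3)))*(-17/5) = (120*(3*(-5)))*(-17/5) = (120*(-15))*(-17/5) = -1800*(-17/5) = 6120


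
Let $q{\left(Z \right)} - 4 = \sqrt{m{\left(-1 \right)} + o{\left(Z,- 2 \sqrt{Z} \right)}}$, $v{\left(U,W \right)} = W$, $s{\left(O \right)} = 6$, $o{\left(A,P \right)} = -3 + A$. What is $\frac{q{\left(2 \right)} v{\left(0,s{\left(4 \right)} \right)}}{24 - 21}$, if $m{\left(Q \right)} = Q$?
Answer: $8 + 2 i \sqrt{2} \approx 8.0 + 2.8284 i$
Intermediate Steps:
$q{\left(Z \right)} = 4 + \sqrt{-4 + Z}$ ($q{\left(Z \right)} = 4 + \sqrt{-1 + \left(-3 + Z\right)} = 4 + \sqrt{-4 + Z}$)
$\frac{q{\left(2 \right)} v{\left(0,s{\left(4 \right)} \right)}}{24 - 21} = \frac{\left(4 + \sqrt{-4 + 2}\right) 6}{24 - 21} = \frac{\left(4 + \sqrt{-2}\right) 6}{3} = \left(4 + i \sqrt{2}\right) 6 \cdot \frac{1}{3} = \left(24 + 6 i \sqrt{2}\right) \frac{1}{3} = 8 + 2 i \sqrt{2}$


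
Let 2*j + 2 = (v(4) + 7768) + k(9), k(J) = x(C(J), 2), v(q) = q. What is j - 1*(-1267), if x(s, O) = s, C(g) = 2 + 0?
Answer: 5153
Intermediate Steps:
C(g) = 2
k(J) = 2
j = 3886 (j = -1 + ((4 + 7768) + 2)/2 = -1 + (7772 + 2)/2 = -1 + (½)*7774 = -1 + 3887 = 3886)
j - 1*(-1267) = 3886 - 1*(-1267) = 3886 + 1267 = 5153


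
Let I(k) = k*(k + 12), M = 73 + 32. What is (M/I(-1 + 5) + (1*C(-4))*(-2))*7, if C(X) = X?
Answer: 4319/64 ≈ 67.484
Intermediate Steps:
M = 105
I(k) = k*(12 + k)
(M/I(-1 + 5) + (1*C(-4))*(-2))*7 = (105/(((-1 + 5)*(12 + (-1 + 5)))) + (1*(-4))*(-2))*7 = (105/((4*(12 + 4))) - 4*(-2))*7 = (105/((4*16)) + 8)*7 = (105/64 + 8)*7 = (617/64)*7 = 4319/64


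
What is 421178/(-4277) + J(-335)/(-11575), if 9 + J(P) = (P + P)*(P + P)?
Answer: -6795042157/49506275 ≈ -137.26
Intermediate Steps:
J(P) = -9 + 4*P² (J(P) = -9 + (P + P)*(P + P) = -9 + (2*P)*(2*P) = -9 + 4*P²)
421178/(-4277) + J(-335)/(-11575) = 421178/(-4277) + (-9 + 4*(-335)²)/(-11575) = 421178*(-1/4277) + (-9 + 4*112225)*(-1/11575) = -421178/4277 + (-9 + 448900)*(-1/11575) = -421178/4277 + 448891*(-1/11575) = -421178/4277 - 448891/11575 = -6795042157/49506275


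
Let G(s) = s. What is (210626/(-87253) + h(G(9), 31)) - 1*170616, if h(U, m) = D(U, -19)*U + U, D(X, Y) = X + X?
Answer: -14872048211/87253 ≈ -1.7045e+5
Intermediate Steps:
D(X, Y) = 2*X
h(U, m) = U + 2*U² (h(U, m) = (2*U)*U + U = 2*U² + U = U + 2*U²)
(210626/(-87253) + h(G(9), 31)) - 1*170616 = (210626/(-87253) + 9*(1 + 2*9)) - 1*170616 = (210626*(-1/87253) + 9*(1 + 18)) - 170616 = (-210626/87253 + 9*19) - 170616 = (-210626/87253 + 171) - 170616 = 14709637/87253 - 170616 = -14872048211/87253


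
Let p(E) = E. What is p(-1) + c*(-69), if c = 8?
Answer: -553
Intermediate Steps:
p(-1) + c*(-69) = -1 + 8*(-69) = -1 - 552 = -553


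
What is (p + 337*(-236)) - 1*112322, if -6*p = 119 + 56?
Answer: -1151299/6 ≈ -1.9188e+5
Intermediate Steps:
p = -175/6 (p = -(119 + 56)/6 = -⅙*175 = -175/6 ≈ -29.167)
(p + 337*(-236)) - 1*112322 = (-175/6 + 337*(-236)) - 1*112322 = (-175/6 - 79532) - 112322 = -477367/6 - 112322 = -1151299/6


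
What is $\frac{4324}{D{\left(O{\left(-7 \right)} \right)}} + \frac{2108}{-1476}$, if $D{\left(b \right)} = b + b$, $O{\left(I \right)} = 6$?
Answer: $\frac{132436}{369} \approx 358.91$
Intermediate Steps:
$D{\left(b \right)} = 2 b$
$\frac{4324}{D{\left(O{\left(-7 \right)} \right)}} + \frac{2108}{-1476} = \frac{4324}{2 \cdot 6} + \frac{2108}{-1476} = \frac{4324}{12} + 2108 \left(- \frac{1}{1476}\right) = 4324 \cdot \frac{1}{12} - \frac{527}{369} = \frac{1081}{3} - \frac{527}{369} = \frac{132436}{369}$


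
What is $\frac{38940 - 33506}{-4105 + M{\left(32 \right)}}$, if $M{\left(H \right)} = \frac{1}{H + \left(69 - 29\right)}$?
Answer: $- \frac{35568}{26869} \approx -1.3238$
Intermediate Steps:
$M{\left(H \right)} = \frac{1}{40 + H}$ ($M{\left(H \right)} = \frac{1}{H + 40} = \frac{1}{40 + H}$)
$\frac{38940 - 33506}{-4105 + M{\left(32 \right)}} = \frac{38940 - 33506}{-4105 + \frac{1}{40 + 32}} = \frac{5434}{-4105 + \frac{1}{72}} = \frac{5434}{- \frac{295559}{72}} = 5434 \left(- \frac{72}{295559}\right) = - \frac{35568}{26869}$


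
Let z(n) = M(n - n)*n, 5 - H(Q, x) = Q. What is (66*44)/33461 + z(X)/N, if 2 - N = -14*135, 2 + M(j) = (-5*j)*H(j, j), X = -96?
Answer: 2979720/15827053 ≈ 0.18827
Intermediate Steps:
H(Q, x) = 5 - Q
M(j) = -2 - 5*j*(5 - j) (M(j) = -2 + (-5*j)*(5 - j) = -2 - 5*j*(5 - j))
N = 1892 (N = 2 - (-14)*135 = 2 - 1*(-1890) = 2 + 1890 = 1892)
z(n) = -2*n (z(n) = (-2 + 5*(n - n)*(-5 + (n - n)))*n = (-2 + 5*0*(-5 + 0))*n = (-2 + 5*0*(-5))*n = (-2 + 0)*n = -2*n)
(66*44)/33461 + z(X)/N = (66*44)/33461 - 2*(-96)/1892 = 2904*(1/33461) + 192*(1/1892) = 2904/33461 + 48/473 = 2979720/15827053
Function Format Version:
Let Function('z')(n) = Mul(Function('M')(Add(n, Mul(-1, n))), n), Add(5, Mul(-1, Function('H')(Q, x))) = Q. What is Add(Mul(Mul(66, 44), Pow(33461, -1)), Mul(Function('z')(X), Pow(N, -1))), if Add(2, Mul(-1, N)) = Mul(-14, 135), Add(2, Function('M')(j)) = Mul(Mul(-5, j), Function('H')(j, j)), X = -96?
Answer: Rational(2979720, 15827053) ≈ 0.18827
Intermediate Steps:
Function('H')(Q, x) = Add(5, Mul(-1, Q))
Function('M')(j) = Add(-2, Mul(-5, j, Add(5, Mul(-1, j)))) (Function('M')(j) = Add(-2, Mul(Mul(-5, j), Add(5, Mul(-1, j)))) = Add(-2, Mul(-5, j, Add(5, Mul(-1, j)))))
N = 1892 (N = Add(2, Mul(-1, Mul(-14, 135))) = Add(2, Mul(-1, -1890)) = Add(2, 1890) = 1892)
Function('z')(n) = Mul(-2, n) (Function('z')(n) = Mul(Add(-2, Mul(5, Add(n, Mul(-1, n)), Add(-5, Add(n, Mul(-1, n))))), n) = Mul(Add(-2, Mul(5, 0, Add(-5, 0))), n) = Mul(Add(-2, Mul(5, 0, -5)), n) = Mul(Add(-2, 0), n) = Mul(-2, n))
Add(Mul(Mul(66, 44), Pow(33461, -1)), Mul(Function('z')(X), Pow(N, -1))) = Add(Mul(Mul(66, 44), Pow(33461, -1)), Mul(Mul(-2, -96), Pow(1892, -1))) = Add(Mul(2904, Rational(1, 33461)), Mul(192, Rational(1, 1892))) = Add(Rational(2904, 33461), Rational(48, 473)) = Rational(2979720, 15827053)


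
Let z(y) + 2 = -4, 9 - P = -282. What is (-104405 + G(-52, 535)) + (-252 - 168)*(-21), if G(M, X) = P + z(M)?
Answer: -95300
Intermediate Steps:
P = 291 (P = 9 - 1*(-282) = 9 + 282 = 291)
z(y) = -6 (z(y) = -2 - 4 = -6)
G(M, X) = 285 (G(M, X) = 291 - 6 = 285)
(-104405 + G(-52, 535)) + (-252 - 168)*(-21) = (-104405 + 285) + (-252 - 168)*(-21) = -104120 - 420*(-21) = -104120 + 8820 = -95300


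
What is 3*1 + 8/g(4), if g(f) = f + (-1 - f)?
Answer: -5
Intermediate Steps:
g(f) = -1
3*1 + 8/g(4) = 3*1 + 8/(-1) = 3 + 8*(-1) = 3 - 8 = -5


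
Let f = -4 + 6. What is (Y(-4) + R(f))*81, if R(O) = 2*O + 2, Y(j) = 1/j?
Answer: 1863/4 ≈ 465.75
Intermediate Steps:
f = 2
R(O) = 2 + 2*O
(Y(-4) + R(f))*81 = (1/(-4) + (2 + 2*2))*81 = (-1/4 + (2 + 4))*81 = (-1/4 + 6)*81 = (23/4)*81 = 1863/4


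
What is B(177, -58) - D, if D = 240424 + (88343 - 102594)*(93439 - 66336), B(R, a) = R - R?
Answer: 386004429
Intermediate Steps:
B(R, a) = 0
D = -386004429 (D = 240424 - 14251*27103 = 240424 - 386244853 = -386004429)
B(177, -58) - D = 0 - 1*(-386004429) = 0 + 386004429 = 386004429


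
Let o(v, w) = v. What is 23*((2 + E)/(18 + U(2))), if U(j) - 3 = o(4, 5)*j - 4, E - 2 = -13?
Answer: -207/25 ≈ -8.2800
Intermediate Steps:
E = -11 (E = 2 - 13 = -11)
U(j) = -1 + 4*j (U(j) = 3 + (4*j - 4) = 3 + (-4 + 4*j) = -1 + 4*j)
23*((2 + E)/(18 + U(2))) = 23*((2 - 11)/(18 + (-1 + 4*2))) = 23*(-9/(18 + (-1 + 8))) = 23*(-9/(18 + 7)) = 23*(-9/25) = -207/25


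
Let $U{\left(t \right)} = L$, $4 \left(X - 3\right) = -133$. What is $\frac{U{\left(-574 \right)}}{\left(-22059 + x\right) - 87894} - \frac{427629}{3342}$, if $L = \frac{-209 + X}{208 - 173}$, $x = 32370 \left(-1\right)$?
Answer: $- \frac{473366594727}{3699449180} \approx -127.96$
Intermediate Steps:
$X = - \frac{121}{4}$ ($X = 3 + \frac{1}{4} \left(-133\right) = 3 - \frac{133}{4} = - \frac{121}{4} \approx -30.25$)
$x = -32370$
$L = - \frac{957}{140}$ ($L = \frac{-209 - \frac{121}{4}}{208 - 173} = - \frac{957}{4 \cdot 35} = \left(- \frac{957}{4}\right) \frac{1}{35} = - \frac{957}{140} \approx -6.8357$)
$U{\left(t \right)} = - \frac{957}{140}$
$\frac{U{\left(-574 \right)}}{\left(-22059 + x\right) - 87894} - \frac{427629}{3342} = - \frac{957}{140 \left(\left(-22059 - 32370\right) - 87894\right)} - \frac{427629}{3342} = - \frac{957}{140 \left(-54429 - 87894\right)} - \frac{142543}{1114} = - \frac{957}{140 \left(-142323\right)} - \frac{142543}{1114} = \left(- \frac{957}{140}\right) \left(- \frac{1}{142323}\right) - \frac{142543}{1114} = \frac{319}{6641740} - \frac{142543}{1114} = - \frac{473366594727}{3699449180}$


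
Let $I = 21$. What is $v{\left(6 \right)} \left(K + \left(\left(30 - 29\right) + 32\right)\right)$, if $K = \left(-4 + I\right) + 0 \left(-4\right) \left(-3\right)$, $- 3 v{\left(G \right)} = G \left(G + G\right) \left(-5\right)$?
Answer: $6000$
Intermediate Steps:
$v{\left(G \right)} = \frac{10 G^{2}}{3}$ ($v{\left(G \right)} = - \frac{G \left(G + G\right) \left(-5\right)}{3} = - \frac{G 2 G \left(-5\right)}{3} = - \frac{G \left(- 10 G\right)}{3} = - \frac{\left(-10\right) G^{2}}{3} = \frac{10 G^{2}}{3}$)
$K = 17$ ($K = \left(-4 + 21\right) + 0 \left(-4\right) \left(-3\right) = 17 + 0 \left(-3\right) = 17 + 0 = 17$)
$v{\left(6 \right)} \left(K + \left(\left(30 - 29\right) + 32\right)\right) = \frac{10 \cdot 6^{2}}{3} \left(17 + \left(\left(30 - 29\right) + 32\right)\right) = \frac{10}{3} \cdot 36 \left(17 + \left(1 + 32\right)\right) = 120 \left(17 + 33\right) = 120 \cdot 50 = 6000$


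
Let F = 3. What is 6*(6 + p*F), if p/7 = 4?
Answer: 540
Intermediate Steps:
p = 28 (p = 7*4 = 28)
6*(6 + p*F) = 6*(6 + 28*3) = 6*(6 + 84) = 6*90 = 540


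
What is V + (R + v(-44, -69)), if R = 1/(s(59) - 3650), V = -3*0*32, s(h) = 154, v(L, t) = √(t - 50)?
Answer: -1/3496 + I*√119 ≈ -0.00028604 + 10.909*I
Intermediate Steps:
v(L, t) = √(-50 + t)
V = 0 (V = 0*32 = 0)
R = -1/3496 (R = 1/(154 - 3650) = 1/(-3496) = -1/3496 ≈ -0.00028604)
V + (R + v(-44, -69)) = 0 + (-1/3496 + √(-50 - 69)) = 0 + (-1/3496 + √(-119)) = 0 + (-1/3496 + I*√119) = -1/3496 + I*√119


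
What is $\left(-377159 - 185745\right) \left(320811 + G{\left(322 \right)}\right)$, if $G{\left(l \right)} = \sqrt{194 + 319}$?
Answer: $-180585795144 - 1688712 \sqrt{57} \approx -1.806 \cdot 10^{11}$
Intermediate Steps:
$G{\left(l \right)} = 3 \sqrt{57}$ ($G{\left(l \right)} = \sqrt{513} = 3 \sqrt{57}$)
$\left(-377159 - 185745\right) \left(320811 + G{\left(322 \right)}\right) = \left(-377159 - 185745\right) \left(320811 + 3 \sqrt{57}\right) = - 562904 \left(320811 + 3 \sqrt{57}\right) = -180585795144 - 1688712 \sqrt{57}$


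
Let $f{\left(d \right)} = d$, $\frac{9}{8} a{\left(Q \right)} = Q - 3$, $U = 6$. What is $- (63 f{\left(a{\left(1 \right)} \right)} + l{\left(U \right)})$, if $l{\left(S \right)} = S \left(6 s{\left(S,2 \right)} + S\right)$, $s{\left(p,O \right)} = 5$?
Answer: $-104$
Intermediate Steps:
$a{\left(Q \right)} = - \frac{8}{3} + \frac{8 Q}{9}$ ($a{\left(Q \right)} = \frac{8 \left(Q - 3\right)}{9} = \frac{8 \left(-3 + Q\right)}{9} = - \frac{8}{3} + \frac{8 Q}{9}$)
$l{\left(S \right)} = S \left(30 + S\right)$ ($l{\left(S \right)} = S \left(6 \cdot 5 + S\right) = S \left(30 + S\right)$)
$- (63 f{\left(a{\left(1 \right)} \right)} + l{\left(U \right)}) = - (63 \left(- \frac{8}{3} + \frac{8}{9} \cdot 1\right) + 6 \left(30 + 6\right)) = - (63 \left(- \frac{8}{3} + \frac{8}{9}\right) + 6 \cdot 36) = - (63 \left(- \frac{16}{9}\right) + 216) = - (-112 + 216) = \left(-1\right) 104 = -104$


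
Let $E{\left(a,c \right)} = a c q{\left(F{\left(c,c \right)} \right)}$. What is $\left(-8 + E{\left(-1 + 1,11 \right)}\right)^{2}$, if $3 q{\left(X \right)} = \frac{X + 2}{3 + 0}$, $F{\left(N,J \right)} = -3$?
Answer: $64$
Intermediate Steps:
$q{\left(X \right)} = \frac{2}{9} + \frac{X}{9}$ ($q{\left(X \right)} = \frac{\left(X + 2\right) \frac{1}{3 + 0}}{3} = \frac{\left(2 + X\right) \frac{1}{3}}{3} = \frac{\frac{2}{3} + \frac{X}{3}}{3} = \frac{2}{9} + \frac{X}{9}$)
$E{\left(a,c \right)} = - \frac{a c}{9}$ ($E{\left(a,c \right)} = a c \left(\frac{2}{9} + \frac{1}{9} \left(-3\right)\right) = a c \left(\frac{2}{9} - \frac{1}{3}\right) = a c \left(- \frac{1}{9}\right) = - \frac{a c}{9}$)
$\left(-8 + E{\left(-1 + 1,11 \right)}\right)^{2} = \left(-8 - \frac{1}{9} \left(-1 + 1\right) 11\right)^{2} = \left(-8 - 0 \cdot 11\right)^{2} = \left(-8 + 0\right)^{2} = \left(-8\right)^{2} = 64$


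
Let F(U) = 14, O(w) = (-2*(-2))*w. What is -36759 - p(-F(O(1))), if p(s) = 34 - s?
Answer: -36807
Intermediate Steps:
O(w) = 4*w
-36759 - p(-F(O(1))) = -36759 - (34 - (-1)*14) = -36759 - (34 - 1*(-14)) = -36759 - (34 + 14) = -36759 - 1*48 = -36759 - 48 = -36807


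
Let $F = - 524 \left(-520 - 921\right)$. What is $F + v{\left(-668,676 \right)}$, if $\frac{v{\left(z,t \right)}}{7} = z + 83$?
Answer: $750989$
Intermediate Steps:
$v{\left(z,t \right)} = 581 + 7 z$ ($v{\left(z,t \right)} = 7 \left(z + 83\right) = 7 \left(83 + z\right) = 581 + 7 z$)
$F = 755084$ ($F = \left(-524\right) \left(-1441\right) = 755084$)
$F + v{\left(-668,676 \right)} = 755084 + \left(581 + 7 \left(-668\right)\right) = 755084 + \left(581 - 4676\right) = 755084 - 4095 = 750989$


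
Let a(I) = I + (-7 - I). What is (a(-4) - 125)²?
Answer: 17424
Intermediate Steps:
a(I) = -7
(a(-4) - 125)² = (-7 - 125)² = (-132)² = 17424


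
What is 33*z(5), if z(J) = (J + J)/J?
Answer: 66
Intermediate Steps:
z(J) = 2 (z(J) = (2*J)/J = 2)
33*z(5) = 33*2 = 66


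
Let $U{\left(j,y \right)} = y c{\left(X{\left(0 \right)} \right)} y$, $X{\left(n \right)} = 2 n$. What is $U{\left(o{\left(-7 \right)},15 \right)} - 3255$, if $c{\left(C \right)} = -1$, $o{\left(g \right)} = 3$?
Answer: $-3480$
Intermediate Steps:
$U{\left(j,y \right)} = - y^{2}$ ($U{\left(j,y \right)} = y \left(-1\right) y = - y y = - y^{2}$)
$U{\left(o{\left(-7 \right)},15 \right)} - 3255 = - 15^{2} - 3255 = \left(-1\right) 225 - 3255 = -225 - 3255 = -3480$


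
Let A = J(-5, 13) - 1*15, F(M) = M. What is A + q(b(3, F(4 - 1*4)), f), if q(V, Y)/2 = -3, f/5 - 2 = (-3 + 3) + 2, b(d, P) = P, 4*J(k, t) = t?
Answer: -71/4 ≈ -17.750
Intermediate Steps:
J(k, t) = t/4
f = 20 (f = 10 + 5*((-3 + 3) + 2) = 10 + 5*(0 + 2) = 10 + 5*2 = 10 + 10 = 20)
q(V, Y) = -6 (q(V, Y) = 2*(-3) = -6)
A = -47/4 (A = (¼)*13 - 1*15 = 13/4 - 15 = -47/4 ≈ -11.750)
A + q(b(3, F(4 - 1*4)), f) = -47/4 - 6 = -71/4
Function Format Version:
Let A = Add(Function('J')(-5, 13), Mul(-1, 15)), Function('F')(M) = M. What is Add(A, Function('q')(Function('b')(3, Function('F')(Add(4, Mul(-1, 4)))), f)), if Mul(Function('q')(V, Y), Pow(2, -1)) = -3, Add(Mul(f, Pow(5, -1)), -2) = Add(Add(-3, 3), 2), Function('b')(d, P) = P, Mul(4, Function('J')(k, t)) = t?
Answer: Rational(-71, 4) ≈ -17.750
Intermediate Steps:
Function('J')(k, t) = Mul(Rational(1, 4), t)
f = 20 (f = Add(10, Mul(5, Add(Add(-3, 3), 2))) = Add(10, Mul(5, Add(0, 2))) = Add(10, Mul(5, 2)) = Add(10, 10) = 20)
Function('q')(V, Y) = -6 (Function('q')(V, Y) = Mul(2, -3) = -6)
A = Rational(-47, 4) (A = Add(Mul(Rational(1, 4), 13), Mul(-1, 15)) = Add(Rational(13, 4), -15) = Rational(-47, 4) ≈ -11.750)
Add(A, Function('q')(Function('b')(3, Function('F')(Add(4, Mul(-1, 4)))), f)) = Add(Rational(-47, 4), -6) = Rational(-71, 4)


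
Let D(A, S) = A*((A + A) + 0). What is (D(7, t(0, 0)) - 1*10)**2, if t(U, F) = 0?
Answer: 7744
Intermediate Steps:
D(A, S) = 2*A**2 (D(A, S) = A*(2*A + 0) = A*(2*A) = 2*A**2)
(D(7, t(0, 0)) - 1*10)**2 = (2*7**2 - 1*10)**2 = (2*49 - 10)**2 = (98 - 10)**2 = 88**2 = 7744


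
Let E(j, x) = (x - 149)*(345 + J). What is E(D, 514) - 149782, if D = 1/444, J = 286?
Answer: 80533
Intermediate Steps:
D = 1/444 ≈ 0.0022523
E(j, x) = -94019 + 631*x (E(j, x) = (x - 149)*(345 + 286) = (-149 + x)*631 = -94019 + 631*x)
E(D, 514) - 149782 = (-94019 + 631*514) - 149782 = (-94019 + 324334) - 149782 = 230315 - 149782 = 80533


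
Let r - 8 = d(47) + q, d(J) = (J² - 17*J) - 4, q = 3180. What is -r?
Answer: -4594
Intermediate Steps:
d(J) = -4 + J² - 17*J
r = 4594 (r = 8 + ((-4 + 47² - 17*47) + 3180) = 8 + ((-4 + 2209 - 799) + 3180) = 8 + (1406 + 3180) = 8 + 4586 = 4594)
-r = -1*4594 = -4594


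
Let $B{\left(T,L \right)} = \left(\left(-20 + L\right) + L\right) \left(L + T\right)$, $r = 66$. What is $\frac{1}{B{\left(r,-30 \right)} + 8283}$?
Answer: $\frac{1}{5403} \approx 0.00018508$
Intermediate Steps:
$B{\left(T,L \right)} = \left(-20 + 2 L\right) \left(L + T\right)$
$\frac{1}{B{\left(r,-30 \right)} + 8283} = \frac{1}{\left(\left(-20\right) \left(-30\right) - 1320 + 2 \left(-30\right)^{2} + 2 \left(-30\right) 66\right) + 8283} = \frac{1}{\left(600 - 1320 + 2 \cdot 900 - 3960\right) + 8283} = \frac{1}{\left(600 - 1320 + 1800 - 3960\right) + 8283} = \frac{1}{-2880 + 8283} = \frac{1}{5403}$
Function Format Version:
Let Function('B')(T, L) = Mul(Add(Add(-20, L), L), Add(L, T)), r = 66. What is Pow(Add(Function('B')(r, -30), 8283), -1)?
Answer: Rational(1, 5403) ≈ 0.00018508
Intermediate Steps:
Function('B')(T, L) = Mul(Add(-20, Mul(2, L)), Add(L, T))
Pow(Add(Function('B')(r, -30), 8283), -1) = Pow(Add(Add(Mul(-20, -30), Mul(-20, 66), Mul(2, Pow(-30, 2)), Mul(2, -30, 66)), 8283), -1) = Pow(Add(Add(600, -1320, Mul(2, 900), -3960), 8283), -1) = Pow(Add(Add(600, -1320, 1800, -3960), 8283), -1) = Pow(Add(-2880, 8283), -1) = Pow(5403, -1) = Rational(1, 5403)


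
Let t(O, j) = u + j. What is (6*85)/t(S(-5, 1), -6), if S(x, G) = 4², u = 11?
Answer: 102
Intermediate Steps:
S(x, G) = 16
t(O, j) = 11 + j
(6*85)/t(S(-5, 1), -6) = (6*85)/(11 - 6) = 510/5 = 510*(⅕) = 102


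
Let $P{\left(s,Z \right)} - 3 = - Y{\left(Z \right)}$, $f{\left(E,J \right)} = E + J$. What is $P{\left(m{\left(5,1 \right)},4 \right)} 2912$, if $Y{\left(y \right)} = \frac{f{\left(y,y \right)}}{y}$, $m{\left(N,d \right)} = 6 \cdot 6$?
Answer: $2912$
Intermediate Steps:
$m{\left(N,d \right)} = 36$
$Y{\left(y \right)} = 2$ ($Y{\left(y \right)} = \frac{y + y}{y} = \frac{2 y}{y} = 2$)
$P{\left(s,Z \right)} = 1$ ($P{\left(s,Z \right)} = 3 - 2 = 1$)
$P{\left(m{\left(5,1 \right)},4 \right)} 2912 = 1 \cdot 2912 = 2912$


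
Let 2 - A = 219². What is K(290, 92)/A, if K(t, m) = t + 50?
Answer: -340/47959 ≈ -0.0070894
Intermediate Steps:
A = -47959 (A = 2 - 1*219² = 2 - 1*47961 = 2 - 47961 = -47959)
K(t, m) = 50 + t
K(290, 92)/A = (50 + 290)/(-47959) = 340*(-1/47959) = -340/47959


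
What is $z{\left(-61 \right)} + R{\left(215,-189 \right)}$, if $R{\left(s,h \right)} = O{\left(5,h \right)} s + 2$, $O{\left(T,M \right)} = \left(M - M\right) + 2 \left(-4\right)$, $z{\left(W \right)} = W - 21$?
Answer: $-1800$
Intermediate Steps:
$z{\left(W \right)} = -21 + W$ ($z{\left(W \right)} = W - 21 = -21 + W$)
$O{\left(T,M \right)} = -8$ ($O{\left(T,M \right)} = 0 - 8 = -8$)
$R{\left(s,h \right)} = 2 - 8 s$ ($R{\left(s,h \right)} = - 8 s + 2 = 2 - 8 s$)
$z{\left(-61 \right)} + R{\left(215,-189 \right)} = \left(-21 - 61\right) + \left(2 - 1720\right) = -82 + \left(2 - 1720\right) = -82 - 1718 = -1800$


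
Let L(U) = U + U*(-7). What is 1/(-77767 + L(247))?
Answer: -1/79249 ≈ -1.2618e-5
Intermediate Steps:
L(U) = -6*U (L(U) = U - 7*U = -6*U)
1/(-77767 + L(247)) = 1/(-77767 - 6*247) = 1/(-77767 - 1482) = 1/(-79249) = -1/79249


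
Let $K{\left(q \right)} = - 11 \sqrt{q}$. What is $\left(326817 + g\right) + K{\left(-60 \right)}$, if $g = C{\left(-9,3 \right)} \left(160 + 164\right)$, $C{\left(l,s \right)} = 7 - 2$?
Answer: $328437 - 22 i \sqrt{15} \approx 3.2844 \cdot 10^{5} - 85.206 i$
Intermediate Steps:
$C{\left(l,s \right)} = 5$ ($C{\left(l,s \right)} = 7 - 2 = 5$)
$g = 1620$ ($g = 5 \left(160 + 164\right) = 5 \cdot 324 = 1620$)
$\left(326817 + g\right) + K{\left(-60 \right)} = \left(326817 + 1620\right) - 11 \sqrt{-60} = 328437 - 11 \cdot 2 i \sqrt{15} = 328437 - 22 i \sqrt{15}$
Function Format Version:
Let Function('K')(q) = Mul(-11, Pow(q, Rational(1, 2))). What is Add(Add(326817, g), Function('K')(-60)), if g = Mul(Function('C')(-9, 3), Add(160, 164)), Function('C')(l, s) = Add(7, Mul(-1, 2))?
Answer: Add(328437, Mul(-22, I, Pow(15, Rational(1, 2)))) ≈ Add(3.2844e+5, Mul(-85.206, I))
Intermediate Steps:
Function('C')(l, s) = 5 (Function('C')(l, s) = Add(7, -2) = 5)
g = 1620 (g = Mul(5, Add(160, 164)) = Mul(5, 324) = 1620)
Add(Add(326817, g), Function('K')(-60)) = Add(Add(326817, 1620), Mul(-11, Pow(-60, Rational(1, 2)))) = Add(328437, Mul(-11, Mul(2, I, Pow(15, Rational(1, 2))))) = Add(328437, Mul(-22, I, Pow(15, Rational(1, 2))))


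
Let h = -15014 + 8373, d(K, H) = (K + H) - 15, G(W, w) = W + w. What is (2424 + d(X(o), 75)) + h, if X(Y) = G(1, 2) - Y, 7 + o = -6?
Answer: -4141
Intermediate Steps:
o = -13 (o = -7 - 6 = -13)
X(Y) = 3 - Y (X(Y) = (1 + 2) - Y = 3 - Y)
d(K, H) = -15 + H + K (d(K, H) = (H + K) - 15 = -15 + H + K)
h = -6641
(2424 + d(X(o), 75)) + h = (2424 + (-15 + 75 + (3 - 1*(-13)))) - 6641 = (2424 + (-15 + 75 + (3 + 13))) - 6641 = (2424 + (-15 + 75 + 16)) - 6641 = (2424 + 76) - 6641 = 2500 - 6641 = -4141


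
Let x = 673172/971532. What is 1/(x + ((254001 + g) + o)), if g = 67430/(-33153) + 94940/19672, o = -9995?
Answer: 13200403962294/3221023774516689553 ≈ 4.0982e-6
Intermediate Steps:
g = 455265715/163046454 (g = 67430*(-1/33153) + 94940*(1/19672) = -67430/33153 + 23735/4918 = 455265715/163046454 ≈ 2.7922)
x = 168293/242883 (x = 673172*(1/971532) = 168293/242883 ≈ 0.69290)
1/(x + ((254001 + g) + o)) = 1/(168293/242883 + ((254001 + 455265715/163046454) - 9995)) = 1/(168293/242883 + (41414417628169/163046454 - 9995)) = 1/(168293/242883 + 39784768320439/163046454) = 1/(3221023774516689553/13200403962294) = 13200403962294/3221023774516689553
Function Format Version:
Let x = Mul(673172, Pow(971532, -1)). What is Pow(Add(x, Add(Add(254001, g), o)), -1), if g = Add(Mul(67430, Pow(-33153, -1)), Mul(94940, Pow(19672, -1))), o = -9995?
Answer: Rational(13200403962294, 3221023774516689553) ≈ 4.0982e-6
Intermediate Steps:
g = Rational(455265715, 163046454) (g = Add(Mul(67430, Rational(-1, 33153)), Mul(94940, Rational(1, 19672))) = Add(Rational(-67430, 33153), Rational(23735, 4918)) = Rational(455265715, 163046454) ≈ 2.7922)
x = Rational(168293, 242883) (x = Mul(673172, Rational(1, 971532)) = Rational(168293, 242883) ≈ 0.69290)
Pow(Add(x, Add(Add(254001, g), o)), -1) = Pow(Add(Rational(168293, 242883), Add(Add(254001, Rational(455265715, 163046454)), -9995)), -1) = Pow(Add(Rational(168293, 242883), Add(Rational(41414417628169, 163046454), -9995)), -1) = Pow(Add(Rational(168293, 242883), Rational(39784768320439, 163046454)), -1) = Pow(Rational(3221023774516689553, 13200403962294), -1) = Rational(13200403962294, 3221023774516689553)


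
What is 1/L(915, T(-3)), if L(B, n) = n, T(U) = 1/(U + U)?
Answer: -6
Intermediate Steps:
T(U) = 1/(2*U)
1/L(915, T(-3)) = 1/((1/2)/(-3)) = 1/((1/2)*(-1/3)) = 1/(-1/6) = -6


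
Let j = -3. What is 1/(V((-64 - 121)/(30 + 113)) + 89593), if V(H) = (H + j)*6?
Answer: 143/12808115 ≈ 1.1165e-5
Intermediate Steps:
V(H) = -18 + 6*H (V(H) = (H - 3)*6 = (-3 + H)*6 = -18 + 6*H)
1/(V((-64 - 121)/(30 + 113)) + 89593) = 1/((-18 + 6*((-64 - 121)/(30 + 113))) + 89593) = 1/((-18 + 6*(-185/143)) + 89593) = 1/((-18 - 1110/143) + 89593) = 1/(-3684/143 + 89593) = 1/(12808115/143) = 143/12808115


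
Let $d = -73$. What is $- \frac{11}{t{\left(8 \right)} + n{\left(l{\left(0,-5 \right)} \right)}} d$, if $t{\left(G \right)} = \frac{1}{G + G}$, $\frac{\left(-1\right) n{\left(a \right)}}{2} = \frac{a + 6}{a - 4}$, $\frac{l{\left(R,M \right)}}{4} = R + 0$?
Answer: $\frac{12848}{49} \approx 262.2$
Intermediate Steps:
$l{\left(R,M \right)} = 4 R$ ($l{\left(R,M \right)} = 4 \left(R + 0\right) = 4 R$)
$n{\left(a \right)} = - \frac{2 \left(6 + a\right)}{-4 + a}$ ($n{\left(a \right)} = - 2 \frac{a + 6}{a - 4} = - 2 \frac{6 + a}{-4 + a} = - \frac{2 \left(6 + a\right)}{-4 + a}$)
$t{\left(G \right)} = \frac{1}{2 G}$
$- \frac{11}{t{\left(8 \right)} + n{\left(l{\left(0,-5 \right)} \right)}} d = - \frac{11}{\frac{1}{2 \cdot 8} + \frac{2 \left(-6 - 4 \cdot 0\right)}{-4 + 4 \cdot 0}} \left(-73\right) = - \frac{11}{\frac{1}{2} \cdot \frac{1}{8} + \frac{2 \left(-6 - 0\right)}{-4 + 0}} \left(-73\right) = - \frac{11}{\frac{1}{16} + \frac{2 \left(-6 + 0\right)}{-4}} \left(-73\right) = - \frac{11}{\frac{1}{16} + 2 \left(- \frac{1}{4}\right) \left(-6\right)} \left(-73\right) = - \frac{11}{\frac{1}{16} + 3} \left(-73\right) = - \frac{11}{\frac{49}{16}} \left(-73\right) = \left(-11\right) \frac{16}{49} \left(-73\right) = \left(- \frac{176}{49}\right) \left(-73\right) = \frac{12848}{49}$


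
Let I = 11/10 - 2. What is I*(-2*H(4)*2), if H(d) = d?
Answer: 72/5 ≈ 14.400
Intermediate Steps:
I = -9/10 (I = 11*(1/10) - 2 = 11/10 - 2 = -9/10 ≈ -0.90000)
I*(-2*H(4)*2) = -9*(-2*4)*2/10 = -(-36)*2/5 = -9/10*(-16) = 72/5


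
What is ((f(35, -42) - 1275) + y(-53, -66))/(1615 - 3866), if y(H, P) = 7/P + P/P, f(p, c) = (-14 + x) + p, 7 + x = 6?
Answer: 82771/148566 ≈ 0.55713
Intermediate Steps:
x = -1 (x = -7 + 6 = -1)
f(p, c) = -15 + p (f(p, c) = (-14 - 1) + p = -15 + p)
y(H, P) = 1 + 7/P (y(H, P) = 7/P + 1 = 1 + 7/P)
((f(35, -42) - 1275) + y(-53, -66))/(1615 - 3866) = (((-15 + 35) - 1275) + (7 - 66)/(-66))/(1615 - 3866) = ((20 - 1275) - 1/66*(-59))/(-2251) = (-1255 + 59/66)*(-1/2251) = -82771/66*(-1/2251) = 82771/148566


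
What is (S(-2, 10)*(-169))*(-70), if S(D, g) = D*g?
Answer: -236600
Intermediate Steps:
(S(-2, 10)*(-169))*(-70) = (-2*10*(-169))*(-70) = -20*(-169)*(-70) = 3380*(-70) = -236600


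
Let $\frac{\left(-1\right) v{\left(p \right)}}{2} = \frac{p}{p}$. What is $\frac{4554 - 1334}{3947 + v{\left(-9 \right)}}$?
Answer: $\frac{644}{789} \approx 0.81622$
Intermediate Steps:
$v{\left(p \right)} = -2$ ($v{\left(p \right)} = - 2 \frac{p}{p} = \left(-2\right) 1 = -2$)
$\frac{4554 - 1334}{3947 + v{\left(-9 \right)}} = \frac{4554 - 1334}{3947 - 2} = \frac{3220}{3945} = 3220 \cdot \frac{1}{3945} = \frac{644}{789}$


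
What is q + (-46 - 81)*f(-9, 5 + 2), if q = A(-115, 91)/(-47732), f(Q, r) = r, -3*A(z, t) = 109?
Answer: -127301135/143196 ≈ -889.00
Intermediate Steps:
A(z, t) = -109/3 (A(z, t) = -⅓*109 = -109/3)
q = 109/143196 (q = -109/3/(-47732) = -109/3*(-1/47732) = 109/143196 ≈ 0.00076119)
q + (-46 - 81)*f(-9, 5 + 2) = 109/143196 + (-46 - 81)*(5 + 2) = 109/143196 - 127*7 = 109/143196 - 889 = -127301135/143196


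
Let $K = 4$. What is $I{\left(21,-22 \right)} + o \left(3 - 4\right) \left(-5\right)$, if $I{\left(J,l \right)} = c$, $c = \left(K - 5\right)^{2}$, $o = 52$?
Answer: $261$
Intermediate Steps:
$c = 1$ ($c = \left(4 - 5\right)^{2} = \left(-1\right)^{2} = 1$)
$I{\left(J,l \right)} = 1$
$I{\left(21,-22 \right)} + o \left(3 - 4\right) \left(-5\right) = 1 + 52 \left(3 - 4\right) \left(-5\right) = 1 + 52 \left(\left(-1\right) \left(-5\right)\right) = 1 + 52 \cdot 5 = 1 + 260 = 261$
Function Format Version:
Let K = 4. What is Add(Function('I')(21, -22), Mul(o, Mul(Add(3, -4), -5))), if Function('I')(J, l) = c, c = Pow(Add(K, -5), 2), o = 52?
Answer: 261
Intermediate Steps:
c = 1 (c = Pow(Add(4, -5), 2) = Pow(-1, 2) = 1)
Function('I')(J, l) = 1
Add(Function('I')(21, -22), Mul(o, Mul(Add(3, -4), -5))) = Add(1, Mul(52, Mul(Add(3, -4), -5))) = Add(1, Mul(52, Mul(-1, -5))) = Add(1, Mul(52, 5)) = Add(1, 260) = 261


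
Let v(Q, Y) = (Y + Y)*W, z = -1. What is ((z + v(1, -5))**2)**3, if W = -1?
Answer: 531441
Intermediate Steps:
v(Q, Y) = -2*Y (v(Q, Y) = (Y + Y)*(-1) = (2*Y)*(-1) = -2*Y)
((z + v(1, -5))**2)**3 = ((-1 - 2*(-5))**2)**3 = ((-1 + 10)**2)**3 = (9**2)**3 = 81**3 = 531441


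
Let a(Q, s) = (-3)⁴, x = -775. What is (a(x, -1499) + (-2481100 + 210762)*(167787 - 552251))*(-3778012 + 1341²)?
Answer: -1728034393039162403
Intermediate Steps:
a(Q, s) = 81
(a(x, -1499) + (-2481100 + 210762)*(167787 - 552251))*(-3778012 + 1341²) = (81 + (-2481100 + 210762)*(167787 - 552251))*(-3778012 + 1341²) = (81 - 2270338*(-384464))*(-3778012 + 1798281) = (81 + 872863228832)*(-1979731) = 872863228913*(-1979731) = -1728034393039162403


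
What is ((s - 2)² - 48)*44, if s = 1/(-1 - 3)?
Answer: -7557/4 ≈ -1889.3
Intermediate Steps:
s = -¼ (s = 1/(-4) = -¼ ≈ -0.25000)
((s - 2)² - 48)*44 = ((-¼ - 2)² - 48)*44 = ((-9/4)² - 48)*44 = (81/16 - 48)*44 = -687/16*44 = -7557/4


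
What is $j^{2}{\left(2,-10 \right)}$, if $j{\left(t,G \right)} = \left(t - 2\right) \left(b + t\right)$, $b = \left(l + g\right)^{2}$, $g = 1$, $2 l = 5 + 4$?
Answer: $0$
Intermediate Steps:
$l = \frac{9}{2}$ ($l = \frac{5 + 4}{2} = \frac{1}{2} \cdot 9 = \frac{9}{2} \approx 4.5$)
$b = \frac{121}{4}$ ($b = \left(\frac{9}{2} + 1\right)^{2} = \left(\frac{11}{2}\right)^{2} = \frac{121}{4} \approx 30.25$)
$j{\left(t,G \right)} = \left(-2 + t\right) \left(\frac{121}{4} + t\right)$ ($j{\left(t,G \right)} = \left(t - 2\right) \left(\frac{121}{4} + t\right) = \left(-2 + t\right) \left(\frac{121}{4} + t\right)$)
$j^{2}{\left(2,-10 \right)} = \left(- \frac{121}{2} + 2^{2} + \frac{113}{4} \cdot 2\right)^{2} = \left(- \frac{121}{2} + 4 + \frac{113}{2}\right)^{2} = 0^{2} = 0$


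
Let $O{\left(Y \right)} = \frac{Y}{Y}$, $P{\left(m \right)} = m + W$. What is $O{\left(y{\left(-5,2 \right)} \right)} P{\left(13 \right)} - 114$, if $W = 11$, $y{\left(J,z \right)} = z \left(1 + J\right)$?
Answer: $-90$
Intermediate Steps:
$P{\left(m \right)} = 11 + m$ ($P{\left(m \right)} = m + 11 = 11 + m$)
$O{\left(Y \right)} = 1$
$O{\left(y{\left(-5,2 \right)} \right)} P{\left(13 \right)} - 114 = 1 \left(11 + 13\right) - 114 = 1 \cdot 24 - 114 = 24 - 114 = -90$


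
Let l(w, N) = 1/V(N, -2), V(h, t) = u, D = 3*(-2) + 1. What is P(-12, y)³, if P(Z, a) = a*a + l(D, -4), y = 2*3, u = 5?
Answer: 5929741/125 ≈ 47438.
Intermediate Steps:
D = -5 (D = -6 + 1 = -5)
V(h, t) = 5
l(w, N) = ⅕ (l(w, N) = 1/5 = ⅕)
y = 6
P(Z, a) = ⅕ + a² (P(Z, a) = a*a + ⅕ = a² + ⅕ = ⅕ + a²)
P(-12, y)³ = (⅕ + 6²)³ = (⅕ + 36)³ = (181/5)³ = 5929741/125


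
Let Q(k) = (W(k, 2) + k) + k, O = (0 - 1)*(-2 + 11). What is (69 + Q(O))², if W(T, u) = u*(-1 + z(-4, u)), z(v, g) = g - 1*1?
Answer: 2601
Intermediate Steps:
z(v, g) = -1 + g (z(v, g) = g - 1 = -1 + g)
W(T, u) = u*(-2 + u) (W(T, u) = u*(-1 + (-1 + u)) = u*(-2 + u))
O = -9 (O = -1*9 = -9)
Q(k) = 2*k (Q(k) = (2*(-2 + 2) + k) + k = (2*0 + k) + k = (0 + k) + k = k + k = 2*k)
(69 + Q(O))² = (69 + 2*(-9))² = (69 - 18)² = 51² = 2601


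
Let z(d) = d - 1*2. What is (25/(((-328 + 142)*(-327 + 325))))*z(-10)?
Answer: -25/31 ≈ -0.80645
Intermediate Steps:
z(d) = -2 + d (z(d) = d - 2 = -2 + d)
(25/(((-328 + 142)*(-327 + 325))))*z(-10) = (25/(((-328 + 142)*(-327 + 325))))*(-2 - 10) = (25/((-186*(-2))))*(-12) = (25/372)*(-12) = -25/31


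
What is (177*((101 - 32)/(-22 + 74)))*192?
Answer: 586224/13 ≈ 45094.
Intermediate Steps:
(177*((101 - 32)/(-22 + 74)))*192 = (177*(69/52))*192 = (12213/52)*192 = 586224/13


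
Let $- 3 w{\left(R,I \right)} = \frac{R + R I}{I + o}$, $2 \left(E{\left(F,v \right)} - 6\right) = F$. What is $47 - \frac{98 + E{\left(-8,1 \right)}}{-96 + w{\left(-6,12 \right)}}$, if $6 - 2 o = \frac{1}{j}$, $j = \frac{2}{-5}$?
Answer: $\frac{5671}{118} \approx 48.059$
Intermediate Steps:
$E{\left(F,v \right)} = 6 + \frac{F}{2}$
$j = - \frac{2}{5}$ ($j = 2 \left(- \frac{1}{5}\right) = - \frac{2}{5} \approx -0.4$)
$o = \frac{17}{4}$ ($o = 3 - \frac{1}{2 \left(- \frac{2}{5}\right)} = 3 - - \frac{5}{4} = 3 + \frac{5}{4} = \frac{17}{4} \approx 4.25$)
$w{\left(R,I \right)} = - \frac{R + I R}{3 \left(\frac{17}{4} + I\right)}$ ($w{\left(R,I \right)} = - \frac{\left(R + R I\right) \frac{1}{I + \frac{17}{4}}}{3} = - \frac{\left(R + I R\right) \frac{1}{\frac{17}{4} + I}}{3} = - \frac{\frac{1}{\frac{17}{4} + I} \left(R + I R\right)}{3} = - \frac{R + I R}{3 \left(\frac{17}{4} + I\right)}$)
$47 - \frac{98 + E{\left(-8,1 \right)}}{-96 + w{\left(-6,12 \right)}} = 47 - \frac{98 + \left(6 + \frac{1}{2} \left(-8\right)\right)}{-96 - - \frac{24 \left(1 + 12\right)}{51 + 12 \cdot 12}} = 47 - \frac{98 + \left(6 - 4\right)}{-96 - \left(-24\right) \frac{1}{51 + 144} \cdot 13} = 47 - \frac{98 + 2}{-96 - \left(-24\right) \frac{1}{195} \cdot 13} = 47 - \frac{100}{-96 - \left(-24\right) \frac{1}{195} \cdot 13} = 47 - \frac{100}{-96 + \frac{8}{5}} = 47 - \frac{100}{- \frac{472}{5}} = 47 - 100 \left(- \frac{5}{472}\right) = 47 - - \frac{125}{118} = 47 + \frac{125}{118} = \frac{5671}{118}$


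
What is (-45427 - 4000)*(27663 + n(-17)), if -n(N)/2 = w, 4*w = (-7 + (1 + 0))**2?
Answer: -1366409415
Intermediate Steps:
w = 9 (w = (-7 + (1 + 0))**2/4 = (-7 + 1)**2/4 = (1/4)*(-6)**2 = (1/4)*36 = 9)
n(N) = -18 (n(N) = -2*9 = -18)
(-45427 - 4000)*(27663 + n(-17)) = (-45427 - 4000)*(27663 - 18) = -49427*27645 = -1366409415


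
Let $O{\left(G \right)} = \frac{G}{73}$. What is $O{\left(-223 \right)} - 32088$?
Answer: $- \frac{2342647}{73} \approx -32091.0$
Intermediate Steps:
$O{\left(G \right)} = \frac{G}{73}$ ($O{\left(G \right)} = G \frac{1}{73} = \frac{G}{73}$)
$O{\left(-223 \right)} - 32088 = \frac{1}{73} \left(-223\right) - 32088 = - \frac{223}{73} - 32088 = - \frac{2342647}{73}$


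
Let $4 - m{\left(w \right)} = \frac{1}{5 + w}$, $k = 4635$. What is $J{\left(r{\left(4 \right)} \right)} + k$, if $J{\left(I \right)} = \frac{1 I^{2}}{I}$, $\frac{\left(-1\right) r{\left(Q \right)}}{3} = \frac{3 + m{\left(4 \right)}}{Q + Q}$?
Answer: $\frac{55589}{12} \approx 4632.4$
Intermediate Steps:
$m{\left(w \right)} = 4 - \frac{1}{5 + w}$
$r{\left(Q \right)} = - \frac{31}{3 Q}$ ($r{\left(Q \right)} = - 3 \frac{3 + \frac{19 + 4 \cdot 4}{5 + 4}}{Q + Q} = - 3 \frac{3 + \frac{19 + 16}{9}}{2 Q} = - 3 \left(3 + \frac{1}{9} \cdot 35\right) \frac{1}{2 Q} = - 3 \left(3 + \frac{35}{9}\right) \frac{1}{2 Q} = - 3 \frac{62 \frac{1}{2 Q}}{9} = - 3 \frac{31}{9 Q} = - \frac{31}{3 Q}$)
$J{\left(I \right)} = I$ ($J{\left(I \right)} = \frac{I^{2}}{I} = I$)
$J{\left(r{\left(4 \right)} \right)} + k = - \frac{31}{3 \cdot 4} + 4635 = \left(- \frac{31}{3}\right) \frac{1}{4} + 4635 = - \frac{31}{12} + 4635 = \frac{55589}{12}$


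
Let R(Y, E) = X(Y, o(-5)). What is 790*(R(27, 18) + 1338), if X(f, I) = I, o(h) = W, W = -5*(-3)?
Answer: 1068870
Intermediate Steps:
W = 15
o(h) = 15
R(Y, E) = 15
790*(R(27, 18) + 1338) = 790*(15 + 1338) = 790*1353 = 1068870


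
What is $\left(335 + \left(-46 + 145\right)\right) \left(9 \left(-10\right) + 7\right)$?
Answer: $-36022$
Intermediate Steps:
$\left(335 + \left(-46 + 145\right)\right) \left(9 \left(-10\right) + 7\right) = \left(335 + 99\right) \left(-90 + 7\right) = 434 \left(-83\right) = -36022$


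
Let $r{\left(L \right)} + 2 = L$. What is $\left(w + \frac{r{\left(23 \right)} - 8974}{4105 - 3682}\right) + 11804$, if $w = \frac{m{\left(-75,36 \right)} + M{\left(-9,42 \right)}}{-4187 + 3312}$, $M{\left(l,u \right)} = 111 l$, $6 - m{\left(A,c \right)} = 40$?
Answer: $\frac{4361558584}{370125} \approx 11784.0$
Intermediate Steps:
$m{\left(A,c \right)} = -34$ ($m{\left(A,c \right)} = 6 - 40 = -34$)
$r{\left(L \right)} = -2 + L$
$w = \frac{1033}{875}$ ($w = \frac{-34 + 111 \left(-9\right)}{-4187 + 3312} = \frac{-34 - 999}{-875} = \left(-1033\right) \left(- \frac{1}{875}\right) = \frac{1033}{875} \approx 1.1806$)
$\left(w + \frac{r{\left(23 \right)} - 8974}{4105 - 3682}\right) + 11804 = \left(\frac{1033}{875} + \frac{\left(-2 + 23\right) - 8974}{4105 - 3682}\right) + 11804 = \left(\frac{1033}{875} + \frac{21 - 8974}{423}\right) + 11804 = \left(\frac{1033}{875} - \frac{8953}{423}\right) + 11804 = - \frac{7396916}{370125} + 11804 = \frac{4361558584}{370125}$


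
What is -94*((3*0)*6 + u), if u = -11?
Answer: 1034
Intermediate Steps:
-94*((3*0)*6 + u) = -94*((3*0)*6 - 11) = -94*(0*6 - 11) = -94*(0 - 11) = -94*(-11) = 1034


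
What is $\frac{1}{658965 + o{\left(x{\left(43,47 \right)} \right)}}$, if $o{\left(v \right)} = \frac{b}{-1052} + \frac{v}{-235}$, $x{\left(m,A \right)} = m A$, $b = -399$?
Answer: $\frac{5260}{3466112659} \approx 1.5176 \cdot 10^{-6}$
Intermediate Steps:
$x{\left(m,A \right)} = A m$
$o{\left(v \right)} = \frac{399}{1052} - \frac{v}{235}$ ($o{\left(v \right)} = - \frac{399}{-1052} + \frac{v}{-235} = \left(-399\right) \left(- \frac{1}{1052}\right) + v \left(- \frac{1}{235}\right) = \frac{399}{1052} - \frac{v}{235}$)
$\frac{1}{658965 + o{\left(x{\left(43,47 \right)} \right)}} = \frac{1}{658965 + \left(\frac{399}{1052} - \frac{47 \cdot 43}{235}\right)} = \frac{1}{658965 + \left(\frac{399}{1052} - \frac{43}{5}\right)} = \frac{1}{658965 - \frac{43241}{5260}} = \frac{1}{\frac{3466112659}{5260}} = \frac{5260}{3466112659}$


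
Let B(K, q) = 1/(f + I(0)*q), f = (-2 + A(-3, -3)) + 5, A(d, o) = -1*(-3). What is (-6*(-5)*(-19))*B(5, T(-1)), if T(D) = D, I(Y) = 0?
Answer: -95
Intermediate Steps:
A(d, o) = 3
f = 6 (f = (-2 + 3) + 5 = 1 + 5 = 6)
B(K, q) = ⅙ (B(K, q) = 1/(6 + 0*q) = 1/(6 + 0) = 1/6 = ⅙)
(-6*(-5)*(-19))*B(5, T(-1)) = (-6*(-5)*(-19))*(⅙) = (30*(-19))*(⅙) = -570*⅙ = -95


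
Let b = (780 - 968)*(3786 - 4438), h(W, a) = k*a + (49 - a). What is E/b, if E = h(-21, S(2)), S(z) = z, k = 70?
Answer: 187/122576 ≈ 0.0015256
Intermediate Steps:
h(W, a) = 49 + 69*a (h(W, a) = 70*a + (49 - a) = 49 + 69*a)
b = 122576 (b = -188*(-652) = 122576)
E = 187 (E = 49 + 69*2 = 49 + 138 = 187)
E/b = 187/122576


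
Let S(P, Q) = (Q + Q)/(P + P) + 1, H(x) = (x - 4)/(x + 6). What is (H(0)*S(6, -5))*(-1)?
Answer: 1/9 ≈ 0.11111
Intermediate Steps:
H(x) = (-4 + x)/(6 + x)
S(P, Q) = 1 + Q/P (S(P, Q) = (2*Q)/((2*P)) + 1 = (2*Q)*(1/(2*P)) + 1 = Q/P + 1 = 1 + Q/P)
(H(0)*S(6, -5))*(-1) = (((-4 + 0)/(6 + 0))*((6 - 5)/6))*(-1) = ((-4/6)*((1/6)*1))*(-1) = (((1/6)*(-4))*(1/6))*(-1) = -2/3*1/6*(-1) = -1/9*(-1) = 1/9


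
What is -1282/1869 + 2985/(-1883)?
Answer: -1141853/502761 ≈ -2.2712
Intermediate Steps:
-1282/1869 + 2985/(-1883) = -1282*1/1869 + 2985*(-1/1883) = -1282/1869 - 2985/1883 = -1141853/502761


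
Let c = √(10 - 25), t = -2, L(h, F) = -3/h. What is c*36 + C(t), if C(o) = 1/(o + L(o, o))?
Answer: -2 + 36*I*√15 ≈ -2.0 + 139.43*I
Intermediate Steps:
C(o) = 1/(o - 3/o)
c = I*√15 (c = √(-15) = I*√15 ≈ 3.873*I)
c*36 + C(t) = (I*√15)*36 - 2/(-3 + (-2)²) = 36*I*√15 - 2/(-3 + 4) = 36*I*√15 - 2/1 = 36*I*√15 - 2*1 = 36*I*√15 - 2 = -2 + 36*I*√15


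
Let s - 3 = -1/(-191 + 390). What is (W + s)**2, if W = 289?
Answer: 3376423449/39601 ≈ 85261.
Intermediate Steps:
s = 596/199 (s = 3 - 1/(-191 + 390) = 3 - 1/199 = 596/199 ≈ 2.9950)
(W + s)**2 = (289 + 596/199)**2 = (58107/199)**2 = 3376423449/39601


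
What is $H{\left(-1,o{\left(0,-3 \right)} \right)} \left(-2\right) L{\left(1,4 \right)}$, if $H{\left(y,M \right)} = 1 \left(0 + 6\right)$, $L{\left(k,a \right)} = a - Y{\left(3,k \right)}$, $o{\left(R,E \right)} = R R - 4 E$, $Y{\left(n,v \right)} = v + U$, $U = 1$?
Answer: $-24$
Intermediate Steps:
$Y{\left(n,v \right)} = 1 + v$ ($Y{\left(n,v \right)} = v + 1 = 1 + v$)
$o{\left(R,E \right)} = R^{2} - 4 E$
$L{\left(k,a \right)} = -1 + a - k$ ($L{\left(k,a \right)} = a - \left(1 + k\right) = -1 + a - k$)
$H{\left(y,M \right)} = 6$ ($H{\left(y,M \right)} = 1 \cdot 6 = 6$)
$H{\left(-1,o{\left(0,-3 \right)} \right)} \left(-2\right) L{\left(1,4 \right)} = 6 \left(-2\right) \left(-1 + 4 - 1\right) = - 12 \left(-1 + 4 - 1\right) = \left(-12\right) 2 = -24$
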